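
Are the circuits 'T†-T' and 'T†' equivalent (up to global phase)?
No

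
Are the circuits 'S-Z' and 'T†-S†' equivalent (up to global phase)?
No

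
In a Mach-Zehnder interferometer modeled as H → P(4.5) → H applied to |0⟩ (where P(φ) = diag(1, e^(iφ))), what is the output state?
(0.3946 - 0.4888i)|0⟩ + (0.6054 + 0.4888i)|1⟩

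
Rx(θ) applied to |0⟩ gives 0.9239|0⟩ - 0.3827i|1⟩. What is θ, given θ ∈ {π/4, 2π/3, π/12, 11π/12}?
π/4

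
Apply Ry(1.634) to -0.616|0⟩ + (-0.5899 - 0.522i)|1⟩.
(0.008496 + 0.3806i)|0⟩ + (-0.8529 - 0.3573i)|1⟩

Ry(1.634) = [[cos(θ/2), −sin(θ/2)], [sin(θ/2), cos(θ/2)]]; θ = 1.634, cos(θ/2) ≈ 0.684412, sin(θ/2) ≈ 0.729096.
With a = amp(|0⟩) = -0.616 and b = amp(|1⟩) = (-0.5899 - 0.522i):
new amp(|0⟩) = (0.684412)·a + (-0.729096)·b = (0.008496 + 0.3806i)
new amp(|1⟩) = (0.729096)·a + (0.684412)·b = (-0.8529 - 0.3573i)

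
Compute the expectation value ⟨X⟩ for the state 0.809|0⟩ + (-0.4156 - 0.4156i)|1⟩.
-0.6724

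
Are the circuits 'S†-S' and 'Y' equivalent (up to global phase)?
No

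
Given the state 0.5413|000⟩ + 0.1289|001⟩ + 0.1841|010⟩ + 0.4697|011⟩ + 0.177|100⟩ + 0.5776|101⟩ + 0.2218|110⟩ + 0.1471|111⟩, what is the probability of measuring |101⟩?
0.3336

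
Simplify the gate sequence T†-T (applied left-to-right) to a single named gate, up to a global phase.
I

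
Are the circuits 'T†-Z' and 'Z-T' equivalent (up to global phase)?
No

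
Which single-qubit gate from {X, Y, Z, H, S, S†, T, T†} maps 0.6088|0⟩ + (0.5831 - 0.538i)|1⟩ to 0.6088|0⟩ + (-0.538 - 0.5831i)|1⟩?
S†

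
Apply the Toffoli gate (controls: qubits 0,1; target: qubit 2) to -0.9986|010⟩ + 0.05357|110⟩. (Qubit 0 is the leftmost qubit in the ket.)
-0.9986|010⟩ + 0.05357|111⟩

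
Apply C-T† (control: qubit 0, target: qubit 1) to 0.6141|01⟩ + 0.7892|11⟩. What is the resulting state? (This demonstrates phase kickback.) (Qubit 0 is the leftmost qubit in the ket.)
0.6141|01⟩ + (0.558 - 0.558i)|11⟩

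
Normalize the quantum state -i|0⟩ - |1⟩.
-(1/√2)i|0⟩ - 1/√2|1⟩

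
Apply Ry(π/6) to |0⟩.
0.9659|0⟩ + 0.2588|1⟩

Ry(π/6) = [[cos(θ/2), −sin(θ/2)], [sin(θ/2), cos(θ/2)]]; θ = π/6, cos(θ/2) ≈ 0.965926, sin(θ/2) ≈ 0.258819.
With a = amp(|0⟩) = 1 and b = amp(|1⟩) = 0:
new amp(|0⟩) = (0.965926)·a + (-0.258819)·b = 0.9659
new amp(|1⟩) = (0.258819)·a + (0.965926)·b = 0.2588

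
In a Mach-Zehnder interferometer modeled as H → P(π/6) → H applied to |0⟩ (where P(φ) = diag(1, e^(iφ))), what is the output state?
(0.933 + 0.25i)|0⟩ + (0.06699 - 0.25i)|1⟩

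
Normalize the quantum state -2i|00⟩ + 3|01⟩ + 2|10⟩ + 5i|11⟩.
-0.3086i|00⟩ + 0.4629|01⟩ + 0.3086|10⟩ + 0.7715i|11⟩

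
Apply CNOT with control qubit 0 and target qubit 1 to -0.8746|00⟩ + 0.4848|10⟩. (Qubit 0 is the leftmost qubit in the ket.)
-0.8746|00⟩ + 0.4848|11⟩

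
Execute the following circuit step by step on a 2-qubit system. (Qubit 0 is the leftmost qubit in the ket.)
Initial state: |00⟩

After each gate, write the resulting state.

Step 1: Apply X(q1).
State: |01⟩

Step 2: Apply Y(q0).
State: i|11⟩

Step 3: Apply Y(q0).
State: |01⟩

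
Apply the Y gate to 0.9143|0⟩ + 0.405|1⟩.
-0.405i|0⟩ + 0.9143i|1⟩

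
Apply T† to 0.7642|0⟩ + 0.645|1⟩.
0.7642|0⟩ + (0.4561 - 0.4561i)|1⟩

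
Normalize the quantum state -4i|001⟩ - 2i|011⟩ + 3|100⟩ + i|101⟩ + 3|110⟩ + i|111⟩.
-0.6325i|001⟩ - 0.3162i|011⟩ + 0.4743|100⟩ + 0.1581i|101⟩ + 0.4743|110⟩ + 0.1581i|111⟩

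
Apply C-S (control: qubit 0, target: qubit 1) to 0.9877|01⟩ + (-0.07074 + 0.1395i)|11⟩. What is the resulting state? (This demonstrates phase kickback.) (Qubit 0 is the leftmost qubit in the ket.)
0.9877|01⟩ + (-0.1395 - 0.07074i)|11⟩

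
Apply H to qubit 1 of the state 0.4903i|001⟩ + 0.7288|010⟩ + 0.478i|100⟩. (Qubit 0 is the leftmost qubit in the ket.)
0.5153|000⟩ + 0.3467i|001⟩ - 0.5153|010⟩ + 0.3467i|011⟩ + 0.338i|100⟩ + 0.338i|110⟩

H on qubit 1 mixes each pair of kets that differ only in qubit 1: amplitudes (a, b) of (|…0…⟩, |…1…⟩) become ((a + b)/√2, (a − b)/√2). Kets absent from the input have amplitude 0.
(|000⟩, |010⟩): (a, b) = (0, 0.7288) → (0.5153, -0.5153)
(|001⟩, |011⟩): (a, b) = (0.4903i, 0) → (0.3467i, 0.3467i)
(|100⟩, |110⟩): (a, b) = (0.478i, 0) → (0.338i, 0.338i)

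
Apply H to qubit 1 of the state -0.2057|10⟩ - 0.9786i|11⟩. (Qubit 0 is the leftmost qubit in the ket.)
(-0.1455 - 0.692i)|10⟩ + (-0.1455 + 0.692i)|11⟩

H on qubit 1 mixes each pair of kets that differ only in qubit 1: amplitudes (a, b) of (|…0…⟩, |…1…⟩) become ((a + b)/√2, (a − b)/√2). Kets absent from the input have amplitude 0.
(|10⟩, |11⟩): (a, b) = (-0.2057, -0.9786i) → ((-0.1455 - 0.692i), (-0.1455 + 0.692i))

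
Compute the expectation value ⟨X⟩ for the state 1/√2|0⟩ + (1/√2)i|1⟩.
0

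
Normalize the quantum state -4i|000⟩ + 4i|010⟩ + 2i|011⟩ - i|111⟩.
-0.6576i|000⟩ + 0.6576i|010⟩ + 0.3288i|011⟩ - 0.1644i|111⟩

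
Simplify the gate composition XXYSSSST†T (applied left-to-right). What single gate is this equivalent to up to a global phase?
Y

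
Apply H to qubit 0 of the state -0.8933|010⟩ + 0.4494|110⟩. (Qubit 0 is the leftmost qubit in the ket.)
-0.3139|010⟩ - 0.9494|110⟩

H on qubit 0 mixes each pair of kets that differ only in qubit 0: amplitudes (a, b) of (|…0…⟩, |…1…⟩) become ((a + b)/√2, (a − b)/√2). Kets absent from the input have amplitude 0.
(|010⟩, |110⟩): (a, b) = (-0.8933, 0.4494) → (-0.3139, -0.9494)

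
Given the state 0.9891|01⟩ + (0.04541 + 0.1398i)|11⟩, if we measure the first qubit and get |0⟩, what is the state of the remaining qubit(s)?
|1⟩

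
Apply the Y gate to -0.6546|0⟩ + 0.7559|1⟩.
-0.7559i|0⟩ - 0.6546i|1⟩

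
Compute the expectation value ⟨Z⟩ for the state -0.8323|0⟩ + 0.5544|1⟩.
0.3854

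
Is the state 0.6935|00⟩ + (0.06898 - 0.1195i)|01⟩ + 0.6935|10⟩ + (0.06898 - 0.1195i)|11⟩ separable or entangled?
Separable

Writing the state as a|00⟩ + b|01⟩ + c|10⟩ + d|11⟩, it is a product state iff ad − bc = 0.
Here (a, b, c, d) = (0.6935, (0.06898 - 0.1195i), 0.6935, (0.06898 - 0.1195i)): ad − bc = (0.6935)(0.06898 - 0.1195i) − (0.06898 - 0.1195i)(0.6935) = 0, so the state is separable.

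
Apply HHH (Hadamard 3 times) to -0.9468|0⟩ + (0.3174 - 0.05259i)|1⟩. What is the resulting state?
(-0.4451 - 0.03719i)|0⟩ + (-0.8939 + 0.03719i)|1⟩

H² = I, so H^3 = H: a single Hadamard. With (a, b) = (-0.9468, (0.3174 - 0.05259i)), H gives ((a + b)/√2, (a − b)/√2) = ((-0.4451 - 0.03719i), (-0.8939 + 0.03719i)).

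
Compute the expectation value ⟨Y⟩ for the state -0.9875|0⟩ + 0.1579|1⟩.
0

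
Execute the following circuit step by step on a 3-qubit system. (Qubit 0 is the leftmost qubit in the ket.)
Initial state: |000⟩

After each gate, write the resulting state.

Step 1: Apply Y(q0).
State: i|100⟩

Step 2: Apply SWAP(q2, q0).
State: i|001⟩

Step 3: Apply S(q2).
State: -|001⟩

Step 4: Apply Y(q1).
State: -i|011⟩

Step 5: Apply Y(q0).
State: |111⟩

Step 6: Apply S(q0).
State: i|111⟩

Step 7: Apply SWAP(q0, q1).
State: i|111⟩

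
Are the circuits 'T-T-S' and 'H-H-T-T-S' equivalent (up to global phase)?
Yes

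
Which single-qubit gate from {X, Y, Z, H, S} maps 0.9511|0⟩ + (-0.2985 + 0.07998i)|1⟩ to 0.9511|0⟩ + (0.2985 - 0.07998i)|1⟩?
Z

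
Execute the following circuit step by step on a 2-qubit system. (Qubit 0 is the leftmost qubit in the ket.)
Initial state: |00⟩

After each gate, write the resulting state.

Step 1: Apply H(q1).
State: 1/√2|00⟩ + 1/√2|01⟩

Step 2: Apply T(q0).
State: 1/√2|00⟩ + 1/√2|01⟩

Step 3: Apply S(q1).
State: 1/√2|00⟩ + (1/√2)i|01⟩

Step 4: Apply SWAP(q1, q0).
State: 1/√2|00⟩ + (1/√2)i|10⟩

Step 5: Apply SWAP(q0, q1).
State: 1/√2|00⟩ + (1/√2)i|01⟩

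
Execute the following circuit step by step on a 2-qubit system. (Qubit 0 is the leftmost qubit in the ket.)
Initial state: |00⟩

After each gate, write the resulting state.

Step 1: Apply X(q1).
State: |01⟩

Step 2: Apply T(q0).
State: |01⟩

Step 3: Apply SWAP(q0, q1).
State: |10⟩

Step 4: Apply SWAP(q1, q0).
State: |01⟩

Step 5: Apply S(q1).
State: i|01⟩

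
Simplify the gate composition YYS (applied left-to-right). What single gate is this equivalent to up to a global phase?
S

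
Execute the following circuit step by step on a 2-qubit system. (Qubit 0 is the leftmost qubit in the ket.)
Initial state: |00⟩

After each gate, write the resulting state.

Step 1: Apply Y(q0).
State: i|10⟩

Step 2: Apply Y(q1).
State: -|11⟩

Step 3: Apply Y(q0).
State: i|01⟩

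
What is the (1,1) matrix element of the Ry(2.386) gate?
0.3689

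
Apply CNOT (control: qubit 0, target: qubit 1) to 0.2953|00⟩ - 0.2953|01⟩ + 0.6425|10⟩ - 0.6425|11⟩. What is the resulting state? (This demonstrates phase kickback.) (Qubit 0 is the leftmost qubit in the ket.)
0.2953|00⟩ - 0.2953|01⟩ - 0.6425|10⟩ + 0.6425|11⟩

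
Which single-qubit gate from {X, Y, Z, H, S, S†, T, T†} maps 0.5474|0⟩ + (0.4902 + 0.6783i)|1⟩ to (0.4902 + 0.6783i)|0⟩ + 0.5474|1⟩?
X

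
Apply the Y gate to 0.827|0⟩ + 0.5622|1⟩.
-0.5622i|0⟩ + 0.827i|1⟩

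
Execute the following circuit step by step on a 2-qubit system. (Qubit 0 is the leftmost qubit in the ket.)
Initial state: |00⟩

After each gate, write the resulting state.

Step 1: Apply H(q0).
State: 1/√2|00⟩ + 1/√2|10⟩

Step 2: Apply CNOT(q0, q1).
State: 1/√2|00⟩ + 1/√2|11⟩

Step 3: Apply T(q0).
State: 1/√2|00⟩ + (1/2 + (1/2)i)|11⟩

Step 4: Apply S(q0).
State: 1/√2|00⟩ + (-1/2 + (1/2)i)|11⟩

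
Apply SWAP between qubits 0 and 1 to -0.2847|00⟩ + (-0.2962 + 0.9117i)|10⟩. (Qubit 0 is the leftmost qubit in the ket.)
-0.2847|00⟩ + (-0.2962 + 0.9117i)|01⟩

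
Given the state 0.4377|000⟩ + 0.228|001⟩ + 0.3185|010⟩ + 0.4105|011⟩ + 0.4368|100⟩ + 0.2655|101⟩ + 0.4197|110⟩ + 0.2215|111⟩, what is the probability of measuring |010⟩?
0.1014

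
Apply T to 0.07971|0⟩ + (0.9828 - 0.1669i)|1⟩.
0.07971|0⟩ + (0.813 + 0.5769i)|1⟩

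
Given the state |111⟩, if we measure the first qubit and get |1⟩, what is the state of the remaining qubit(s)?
|11⟩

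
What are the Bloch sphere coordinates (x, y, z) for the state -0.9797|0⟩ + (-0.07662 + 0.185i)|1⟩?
(0.1501, -0.3625, 0.9197)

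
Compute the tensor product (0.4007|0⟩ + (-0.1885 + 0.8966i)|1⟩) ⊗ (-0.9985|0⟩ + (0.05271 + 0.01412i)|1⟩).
-0.4001|00⟩ + (0.02112 + 0.005658i)|01⟩ + (0.1882 - 0.8953i)|10⟩ + (-0.0226 + 0.0446i)|11⟩

amp(|b₁b₂…⟩) = product of the factor amplitudes for bits b₁, b₂, …; only kets whose every factor amplitude is nonzero survive.
|00⟩: (0.4007)(-0.9985) = -0.4001
|01⟩: (0.4007)(0.05271 + 0.01412i) = (0.02112 + 0.005658i)
|10⟩: (-0.1885 + 0.8966i)(-0.9985) = (0.1882 - 0.8953i)
|11⟩: (-0.1885 + 0.8966i)(0.05271 + 0.01412i) = (-0.0226 + 0.0446i)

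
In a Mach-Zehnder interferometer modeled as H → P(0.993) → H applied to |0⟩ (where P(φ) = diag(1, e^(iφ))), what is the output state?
(0.7731 + 0.4188i)|0⟩ + (0.2269 - 0.4188i)|1⟩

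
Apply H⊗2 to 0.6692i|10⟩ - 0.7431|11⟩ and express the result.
(-0.3716 + 0.3346i)|00⟩ + (0.3716 + 0.3346i)|01⟩ + (0.3716 - 0.3346i)|10⟩ + (-0.3716 - 0.3346i)|11⟩

H⊗2 gives amp(|y⟩) = (1/2) Σ_x (−1)^(x·y) amp(|x⟩), where x·y is the number of positions in which both x and y have a 1.
|00⟩: (0.6692i - 0.7431)/2 = (-0.3716 + 0.3346i)
|01⟩: (0.6692i + 0.7431)/2 = (0.3716 + 0.3346i)
|10⟩: (-0.6692i + 0.7431)/2 = (0.3716 - 0.3346i)
|11⟩: (-0.6692i - 0.7431)/2 = (-0.3716 - 0.3346i)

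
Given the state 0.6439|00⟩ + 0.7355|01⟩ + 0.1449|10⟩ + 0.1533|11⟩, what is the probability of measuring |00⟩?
0.4146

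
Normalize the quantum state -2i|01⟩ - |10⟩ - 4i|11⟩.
-0.4364i|01⟩ - 0.2182|10⟩ - 0.8729i|11⟩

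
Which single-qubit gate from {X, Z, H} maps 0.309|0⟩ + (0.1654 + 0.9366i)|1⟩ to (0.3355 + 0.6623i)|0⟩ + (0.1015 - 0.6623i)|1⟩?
H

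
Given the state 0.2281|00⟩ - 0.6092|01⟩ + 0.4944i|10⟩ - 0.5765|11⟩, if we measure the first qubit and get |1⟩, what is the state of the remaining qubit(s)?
0.651i|0⟩ - 0.7591|1⟩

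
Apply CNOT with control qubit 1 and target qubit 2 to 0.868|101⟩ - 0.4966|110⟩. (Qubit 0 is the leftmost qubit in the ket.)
0.868|101⟩ - 0.4966|111⟩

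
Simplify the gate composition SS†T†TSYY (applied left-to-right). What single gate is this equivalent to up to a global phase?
S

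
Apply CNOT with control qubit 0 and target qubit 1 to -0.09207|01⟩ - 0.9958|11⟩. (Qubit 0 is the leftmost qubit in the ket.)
-0.09207|01⟩ - 0.9958|10⟩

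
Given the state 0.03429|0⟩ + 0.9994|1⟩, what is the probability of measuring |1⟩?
0.9988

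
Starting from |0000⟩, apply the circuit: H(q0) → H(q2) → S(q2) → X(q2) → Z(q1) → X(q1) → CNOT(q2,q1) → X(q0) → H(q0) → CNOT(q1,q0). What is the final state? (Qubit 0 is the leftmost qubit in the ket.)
1/√2|0010⟩ + (1/√2)i|1100⟩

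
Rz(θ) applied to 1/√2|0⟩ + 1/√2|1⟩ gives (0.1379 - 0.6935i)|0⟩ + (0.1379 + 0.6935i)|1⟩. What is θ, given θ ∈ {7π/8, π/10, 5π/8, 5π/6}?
7π/8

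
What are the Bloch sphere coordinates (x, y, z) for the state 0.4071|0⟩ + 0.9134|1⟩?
(0.7437, 0, -0.6686)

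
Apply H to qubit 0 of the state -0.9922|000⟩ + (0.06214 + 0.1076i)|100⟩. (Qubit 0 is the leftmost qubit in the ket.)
(-0.6577 + 0.07608i)|000⟩ + (-0.7455 - 0.07608i)|100⟩

H on qubit 0 mixes each pair of kets that differ only in qubit 0: amplitudes (a, b) of (|…0…⟩, |…1…⟩) become ((a + b)/√2, (a − b)/√2). Kets absent from the input have amplitude 0.
(|000⟩, |100⟩): (a, b) = (-0.9922, (0.06214 + 0.1076i)) → ((-0.6577 + 0.07608i), (-0.7455 - 0.07608i))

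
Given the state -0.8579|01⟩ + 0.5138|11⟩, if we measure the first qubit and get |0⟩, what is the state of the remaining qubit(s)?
-|1⟩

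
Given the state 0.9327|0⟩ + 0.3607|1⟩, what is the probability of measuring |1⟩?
0.1301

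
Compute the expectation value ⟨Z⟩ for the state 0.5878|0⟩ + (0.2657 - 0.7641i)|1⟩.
-0.3089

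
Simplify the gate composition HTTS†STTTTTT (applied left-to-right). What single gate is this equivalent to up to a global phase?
H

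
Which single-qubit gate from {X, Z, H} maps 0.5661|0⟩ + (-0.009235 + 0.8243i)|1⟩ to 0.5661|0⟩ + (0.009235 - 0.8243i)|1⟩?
Z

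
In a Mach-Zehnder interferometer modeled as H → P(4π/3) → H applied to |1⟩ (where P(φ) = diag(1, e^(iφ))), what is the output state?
(0.75 + 0.433i)|0⟩ + (0.25 - 0.433i)|1⟩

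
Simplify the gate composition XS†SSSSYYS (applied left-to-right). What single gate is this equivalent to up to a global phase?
X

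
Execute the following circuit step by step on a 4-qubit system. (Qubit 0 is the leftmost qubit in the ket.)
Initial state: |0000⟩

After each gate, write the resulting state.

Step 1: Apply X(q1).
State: |0100⟩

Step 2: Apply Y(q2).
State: i|0110⟩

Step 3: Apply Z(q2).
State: -i|0110⟩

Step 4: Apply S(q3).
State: -i|0110⟩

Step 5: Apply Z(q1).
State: i|0110⟩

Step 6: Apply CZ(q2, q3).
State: i|0110⟩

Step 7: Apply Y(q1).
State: |0010⟩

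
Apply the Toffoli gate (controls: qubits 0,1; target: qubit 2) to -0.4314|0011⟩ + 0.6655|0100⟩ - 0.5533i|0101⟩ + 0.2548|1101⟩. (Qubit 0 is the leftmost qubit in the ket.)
-0.4314|0011⟩ + 0.6655|0100⟩ - 0.5533i|0101⟩ + 0.2548|1111⟩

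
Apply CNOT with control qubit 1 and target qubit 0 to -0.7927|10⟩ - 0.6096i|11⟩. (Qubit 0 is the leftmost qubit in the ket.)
-0.6096i|01⟩ - 0.7927|10⟩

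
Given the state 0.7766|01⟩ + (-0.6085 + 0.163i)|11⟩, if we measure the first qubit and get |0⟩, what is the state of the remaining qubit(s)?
|1⟩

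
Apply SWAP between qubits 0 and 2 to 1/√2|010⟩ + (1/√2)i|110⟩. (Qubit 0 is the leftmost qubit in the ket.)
1/√2|010⟩ + (1/√2)i|011⟩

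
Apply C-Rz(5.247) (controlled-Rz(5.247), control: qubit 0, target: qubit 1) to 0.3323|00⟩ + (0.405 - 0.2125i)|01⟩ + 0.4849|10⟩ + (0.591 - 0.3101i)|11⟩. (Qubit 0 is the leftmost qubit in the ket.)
0.3323|00⟩ + (0.405 - 0.2125i)|01⟩ + (-0.4213 - 0.2401i)|10⟩ + (-0.3599 + 0.5621i)|11⟩

C-Rz(5.247) leaves the control-|0⟩ kets |00⟩, |01⟩ unchanged and applies Rz(5.247) to qubit 1 on the control-|1⟩ pair (|10⟩, |11⟩).
Rz(5.247) = [[e^(−iθ/2), 0], [0, e^(iθ/2)]] with e^(±iθ/2) = cos(θ/2) ± i·sin(θ/2); θ = 5.247, cos(θ/2) ≈ -0.868765, sin(θ/2) ≈ 0.495224.
With a = amp(|10⟩) = 0.4849 and b = amp(|11⟩) = (0.591 - 0.3101i):
new amp(|10⟩) = (-0.868765 - 0.495224i)·a = (-0.4213 - 0.2401i)
new amp(|11⟩) = (-0.868765 + 0.495224i)·b = (-0.3599 + 0.5621i)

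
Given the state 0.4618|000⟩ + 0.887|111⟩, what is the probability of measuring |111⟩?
0.7868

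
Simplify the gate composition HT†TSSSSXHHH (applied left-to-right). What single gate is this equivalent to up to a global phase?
Z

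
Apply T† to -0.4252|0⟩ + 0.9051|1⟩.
-0.4252|0⟩ + (0.64 - 0.64i)|1⟩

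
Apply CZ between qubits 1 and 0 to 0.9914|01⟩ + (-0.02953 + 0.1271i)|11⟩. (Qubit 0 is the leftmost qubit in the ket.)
0.9914|01⟩ + (0.02953 - 0.1271i)|11⟩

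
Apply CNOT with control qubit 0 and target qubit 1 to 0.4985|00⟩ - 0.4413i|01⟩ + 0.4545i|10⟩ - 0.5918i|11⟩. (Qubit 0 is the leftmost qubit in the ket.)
0.4985|00⟩ - 0.4413i|01⟩ - 0.5918i|10⟩ + 0.4545i|11⟩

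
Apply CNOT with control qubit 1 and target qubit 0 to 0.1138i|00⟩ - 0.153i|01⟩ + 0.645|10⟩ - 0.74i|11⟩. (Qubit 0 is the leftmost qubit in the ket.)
0.1138i|00⟩ - 0.74i|01⟩ + 0.645|10⟩ - 0.153i|11⟩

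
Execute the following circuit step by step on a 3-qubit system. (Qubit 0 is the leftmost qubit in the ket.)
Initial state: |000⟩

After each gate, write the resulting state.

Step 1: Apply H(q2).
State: 1/√2|000⟩ + 1/√2|001⟩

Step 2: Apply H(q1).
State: 1/2|000⟩ + 1/2|001⟩ + 1/2|010⟩ + 1/2|011⟩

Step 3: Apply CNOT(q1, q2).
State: 1/2|000⟩ + 1/2|001⟩ + 1/2|010⟩ + 1/2|011⟩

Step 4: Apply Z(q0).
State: 1/2|000⟩ + 1/2|001⟩ + 1/2|010⟩ + 1/2|011⟩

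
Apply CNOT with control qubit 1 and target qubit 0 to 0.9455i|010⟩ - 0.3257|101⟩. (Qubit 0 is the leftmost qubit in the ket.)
-0.3257|101⟩ + 0.9455i|110⟩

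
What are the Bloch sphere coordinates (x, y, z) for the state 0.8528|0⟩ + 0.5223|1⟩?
(0.8908, 0, 0.4545)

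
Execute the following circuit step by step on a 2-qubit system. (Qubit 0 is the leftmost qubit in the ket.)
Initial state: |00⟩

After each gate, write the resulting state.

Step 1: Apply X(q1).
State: |01⟩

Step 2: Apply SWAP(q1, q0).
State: |10⟩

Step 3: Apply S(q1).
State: |10⟩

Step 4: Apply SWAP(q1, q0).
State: |01⟩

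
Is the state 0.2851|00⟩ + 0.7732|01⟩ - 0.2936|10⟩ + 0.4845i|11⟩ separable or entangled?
Entangled

Writing the state as a|00⟩ + b|01⟩ + c|10⟩ + d|11⟩, it is a product state iff ad − bc = 0.
Here (a, b, c, d) = (0.2851, 0.7732, -0.2936, 0.4845i): ad − bc = (0.2851)(0.4845i) − (0.7732)(-0.2936) = (0.227 + 0.1381i) ≠ 0, so the state is entangled.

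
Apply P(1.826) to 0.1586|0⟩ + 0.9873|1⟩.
0.1586|0⟩ + (-0.2492 + 0.9553i)|1⟩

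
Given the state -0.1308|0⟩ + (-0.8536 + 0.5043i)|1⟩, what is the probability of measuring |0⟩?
0.01711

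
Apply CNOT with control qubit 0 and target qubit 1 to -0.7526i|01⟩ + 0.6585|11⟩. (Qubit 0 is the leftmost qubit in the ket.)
-0.7526i|01⟩ + 0.6585|10⟩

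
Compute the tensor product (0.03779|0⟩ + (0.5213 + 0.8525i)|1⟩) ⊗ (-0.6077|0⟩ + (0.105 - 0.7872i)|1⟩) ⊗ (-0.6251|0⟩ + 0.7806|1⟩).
0.01436|000⟩ - 0.01793|001⟩ + (-0.00248 + 0.0186i)|010⟩ + (0.003097 - 0.02322i)|011⟩ + (0.198 + 0.3238i)|100⟩ + (-0.2473 - 0.4044i)|101⟩ + (-0.4537 + 0.2006i)|110⟩ + (0.5666 - 0.2505i)|111⟩

amp(|b₁b₂…⟩) = product of the factor amplitudes for bits b₁, b₂, …; only kets whose every factor amplitude is nonzero survive.
|000⟩: (0.03779)(-0.6077)(-0.6251) = 0.01436
|001⟩: (0.03779)(-0.6077)(0.7806) = -0.01793
|010⟩: (0.03779)(0.105 - 0.7872i)(-0.6251) = (-0.00248 + 0.0186i)
|011⟩: (0.03779)(0.105 - 0.7872i)(0.7806) = (0.003097 - 0.02322i)
|100⟩: (0.5213 + 0.8525i)(-0.6077)(-0.6251) = (0.198 + 0.3238i)
|101⟩: (0.5213 + 0.8525i)(-0.6077)(0.7806) = (-0.2473 - 0.4044i)
|110⟩: (0.5213 + 0.8525i)(0.105 - 0.7872i)(-0.6251) = (-0.4537 + 0.2006i)
|111⟩: (0.5213 + 0.8525i)(0.105 - 0.7872i)(0.7806) = (0.5666 - 0.2505i)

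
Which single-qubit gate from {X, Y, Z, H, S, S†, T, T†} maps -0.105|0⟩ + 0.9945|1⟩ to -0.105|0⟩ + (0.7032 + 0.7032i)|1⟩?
T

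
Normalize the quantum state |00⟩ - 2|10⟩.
1/√5|00⟩ - 0.8944|10⟩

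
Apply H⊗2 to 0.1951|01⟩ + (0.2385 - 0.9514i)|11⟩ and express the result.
(0.2168 - 0.4757i)|00⟩ + (-0.2168 + 0.4757i)|01⟩ + (-0.0217 + 0.4757i)|10⟩ + (0.0217 - 0.4757i)|11⟩

H⊗2 gives amp(|y⟩) = (1/2) Σ_x (−1)^(x·y) amp(|x⟩), where x·y is the number of positions in which both x and y have a 1.
|00⟩: (0.1951 + (0.2385 - 0.9514i))/2 = (0.2168 - 0.4757i)
|01⟩: (-0.1951 - (0.2385 - 0.9514i))/2 = (-0.2168 + 0.4757i)
|10⟩: (0.1951 - (0.2385 - 0.9514i))/2 = (-0.0217 + 0.4757i)
|11⟩: (-0.1951 + (0.2385 - 0.9514i))/2 = (0.0217 - 0.4757i)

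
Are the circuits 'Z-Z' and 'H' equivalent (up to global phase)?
No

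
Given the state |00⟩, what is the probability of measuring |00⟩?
1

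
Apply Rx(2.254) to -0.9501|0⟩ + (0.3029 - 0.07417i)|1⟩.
(-0.4749 - 0.2736i)|0⟩ + (0.1301 + 0.8262i)|1⟩

Rx(2.254) = [[cos(θ/2), −i·sin(θ/2)], [−i·sin(θ/2), cos(θ/2)]]; θ = 2.254, cos(θ/2) ≈ 0.429371, sin(θ/2) ≈ 0.903128.
With a = amp(|0⟩) = -0.9501 and b = amp(|1⟩) = (0.3029 - 0.07417i):
new amp(|0⟩) = (0.429371)·a + (-0.903128i)·b = (-0.4749 - 0.2736i)
new amp(|1⟩) = (-0.903128i)·a + (0.429371)·b = (0.1301 + 0.8262i)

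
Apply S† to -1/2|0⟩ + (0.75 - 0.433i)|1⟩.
-1/2|0⟩ + (-0.433 - 0.75i)|1⟩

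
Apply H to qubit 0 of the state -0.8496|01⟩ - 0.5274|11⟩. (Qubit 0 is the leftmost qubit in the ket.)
-0.9737|01⟩ - 0.2278|11⟩

H on qubit 0 mixes each pair of kets that differ only in qubit 0: amplitudes (a, b) of (|…0…⟩, |…1…⟩) become ((a + b)/√2, (a − b)/√2). Kets absent from the input have amplitude 0.
(|01⟩, |11⟩): (a, b) = (-0.8496, -0.5274) → (-0.9737, -0.2278)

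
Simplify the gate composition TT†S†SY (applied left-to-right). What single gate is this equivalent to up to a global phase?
Y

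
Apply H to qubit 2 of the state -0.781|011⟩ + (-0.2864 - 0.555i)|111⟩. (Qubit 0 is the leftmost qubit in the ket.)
-0.5523|010⟩ + 0.5523|011⟩ + (-0.2025 - 0.3924i)|110⟩ + (0.2025 + 0.3924i)|111⟩

H on qubit 2 mixes each pair of kets that differ only in qubit 2: amplitudes (a, b) of (|…0…⟩, |…1…⟩) become ((a + b)/√2, (a − b)/√2). Kets absent from the input have amplitude 0.
(|010⟩, |011⟩): (a, b) = (0, -0.781) → (-0.5523, 0.5523)
(|110⟩, |111⟩): (a, b) = (0, (-0.2864 - 0.555i)) → ((-0.2025 - 0.3924i), (0.2025 + 0.3924i))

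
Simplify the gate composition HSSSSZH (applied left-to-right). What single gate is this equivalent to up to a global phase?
X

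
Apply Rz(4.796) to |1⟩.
(-0.736 + 0.6769i)|1⟩

Rz(4.796) = [[e^(−iθ/2), 0], [0, e^(iθ/2)]] with e^(±iθ/2) = cos(θ/2) ± i·sin(θ/2); θ = 4.796, cos(θ/2) ≈ -0.736041, sin(θ/2) ≈ 0.676937.
With a = amp(|0⟩) = 0 and b = amp(|1⟩) = 1:
new amp(|0⟩) = (-0.736041 - 0.676937i)·a = 0
new amp(|1⟩) = (-0.736041 + 0.676937i)·b = (-0.736 + 0.6769i)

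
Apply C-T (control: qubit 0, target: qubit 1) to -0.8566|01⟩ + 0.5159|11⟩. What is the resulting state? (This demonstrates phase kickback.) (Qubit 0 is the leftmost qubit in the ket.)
-0.8566|01⟩ + (0.3648 + 0.3648i)|11⟩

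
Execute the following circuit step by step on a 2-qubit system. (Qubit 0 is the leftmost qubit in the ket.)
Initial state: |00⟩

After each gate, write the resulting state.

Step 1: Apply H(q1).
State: 1/√2|00⟩ + 1/√2|01⟩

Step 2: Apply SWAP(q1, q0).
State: 1/√2|00⟩ + 1/√2|10⟩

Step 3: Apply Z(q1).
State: 1/√2|00⟩ + 1/√2|10⟩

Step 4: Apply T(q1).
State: 1/√2|00⟩ + 1/√2|10⟩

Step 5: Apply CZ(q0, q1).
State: 1/√2|00⟩ + 1/√2|10⟩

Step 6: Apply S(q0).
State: 1/√2|00⟩ + (1/√2)i|10⟩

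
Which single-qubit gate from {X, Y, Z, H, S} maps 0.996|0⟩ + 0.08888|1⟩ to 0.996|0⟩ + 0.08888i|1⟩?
S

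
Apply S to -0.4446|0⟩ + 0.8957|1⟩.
-0.4446|0⟩ + 0.8957i|1⟩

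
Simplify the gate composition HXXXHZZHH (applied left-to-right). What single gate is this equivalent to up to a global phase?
Z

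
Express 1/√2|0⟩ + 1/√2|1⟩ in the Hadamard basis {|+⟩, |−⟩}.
|+⟩

With |ψ⟩ = α|0⟩ + β|1⟩, the Hadamard-basis coefficients are ⟨+|ψ⟩ = (α + β)/√2 and ⟨−|ψ⟩ = (α − β)/√2.
Here α = 1/√2, β = 1/√2: (α + β)/√2 = 1, (α − β)/√2 = 0.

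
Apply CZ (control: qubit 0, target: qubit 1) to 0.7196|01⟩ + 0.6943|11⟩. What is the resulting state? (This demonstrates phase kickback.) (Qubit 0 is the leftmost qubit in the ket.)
0.7196|01⟩ - 0.6943|11⟩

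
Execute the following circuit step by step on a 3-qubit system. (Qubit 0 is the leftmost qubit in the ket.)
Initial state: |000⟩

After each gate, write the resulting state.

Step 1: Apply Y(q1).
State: i|010⟩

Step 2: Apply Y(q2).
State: -|011⟩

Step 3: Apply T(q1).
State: (-1/√2 - (1/√2)i)|011⟩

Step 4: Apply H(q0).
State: (-1/2 - (1/2)i)|011⟩ + (-1/2 - (1/2)i)|111⟩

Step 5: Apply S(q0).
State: (-1/2 - (1/2)i)|011⟩ + (1/2 - (1/2)i)|111⟩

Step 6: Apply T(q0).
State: (-1/2 - (1/2)i)|011⟩ + 1/√2|111⟩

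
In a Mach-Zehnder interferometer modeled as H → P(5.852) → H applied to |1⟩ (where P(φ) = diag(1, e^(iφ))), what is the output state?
(0.04576 + 0.209i)|0⟩ + (0.9542 - 0.209i)|1⟩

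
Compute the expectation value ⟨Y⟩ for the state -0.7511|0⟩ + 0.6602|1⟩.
0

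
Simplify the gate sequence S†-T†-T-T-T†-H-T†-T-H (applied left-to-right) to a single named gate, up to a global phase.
S†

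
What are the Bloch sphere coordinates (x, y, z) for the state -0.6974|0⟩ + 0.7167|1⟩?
(-0.9997, 0, -0.02729)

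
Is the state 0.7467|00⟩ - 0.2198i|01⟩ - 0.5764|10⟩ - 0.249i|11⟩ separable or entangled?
Entangled

Writing the state as a|00⟩ + b|01⟩ + c|10⟩ + d|11⟩, it is a product state iff ad − bc = 0.
Here (a, b, c, d) = (0.7467, -0.2198i, -0.5764, -0.249i): ad − bc = (0.7467)(-0.249i) − (-0.2198i)(-0.5764) = -0.3126i ≠ 0, so the state is entangled.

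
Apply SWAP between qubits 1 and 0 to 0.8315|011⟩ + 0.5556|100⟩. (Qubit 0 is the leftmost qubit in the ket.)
0.5556|010⟩ + 0.8315|101⟩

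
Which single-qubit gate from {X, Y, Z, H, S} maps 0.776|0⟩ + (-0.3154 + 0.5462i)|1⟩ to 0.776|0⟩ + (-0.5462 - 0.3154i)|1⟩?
S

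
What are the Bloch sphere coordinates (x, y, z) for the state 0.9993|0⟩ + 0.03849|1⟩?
(0.07693, 0, 0.9971)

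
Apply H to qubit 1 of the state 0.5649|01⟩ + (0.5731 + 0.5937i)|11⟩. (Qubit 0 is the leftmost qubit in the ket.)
0.3994|00⟩ - 0.3994|01⟩ + (0.4052 + 0.4198i)|10⟩ + (-0.4052 - 0.4198i)|11⟩

H on qubit 1 mixes each pair of kets that differ only in qubit 1: amplitudes (a, b) of (|…0…⟩, |…1…⟩) become ((a + b)/√2, (a − b)/√2). Kets absent from the input have amplitude 0.
(|00⟩, |01⟩): (a, b) = (0, 0.5649) → (0.3994, -0.3994)
(|10⟩, |11⟩): (a, b) = (0, (0.5731 + 0.5937i)) → ((0.4052 + 0.4198i), (-0.4052 - 0.4198i))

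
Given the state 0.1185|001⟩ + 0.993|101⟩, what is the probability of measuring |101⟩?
0.986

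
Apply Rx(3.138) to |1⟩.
-i|0⟩ + 0.001796|1⟩

Rx(3.138) = [[cos(θ/2), −i·sin(θ/2)], [−i·sin(θ/2), cos(θ/2)]]; θ = 3.138, cos(θ/2) ≈ 0.00179633, sin(θ/2) ≈ 0.999998.
With a = amp(|0⟩) = 0 and b = amp(|1⟩) = 1:
new amp(|0⟩) = (0.00179633)·a + (-0.999998i)·b = -i
new amp(|1⟩) = (-0.999998i)·a + (0.00179633)·b = 0.001796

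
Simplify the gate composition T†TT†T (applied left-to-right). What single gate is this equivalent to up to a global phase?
I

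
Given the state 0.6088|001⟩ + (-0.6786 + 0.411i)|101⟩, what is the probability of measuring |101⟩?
0.6294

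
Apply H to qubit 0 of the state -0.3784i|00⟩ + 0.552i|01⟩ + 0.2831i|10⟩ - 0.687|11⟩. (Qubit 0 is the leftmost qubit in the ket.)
-0.06739i|00⟩ + (-0.4858 + 0.3903i)|01⟩ - 0.4678i|10⟩ + (0.4858 + 0.3903i)|11⟩

H on qubit 0 mixes each pair of kets that differ only in qubit 0: amplitudes (a, b) of (|…0…⟩, |…1…⟩) become ((a + b)/√2, (a − b)/√2). Kets absent from the input have amplitude 0.
(|00⟩, |10⟩): (a, b) = (-0.3784i, 0.2831i) → (-0.06739i, -0.4678i)
(|01⟩, |11⟩): (a, b) = (0.552i, -0.687) → ((-0.4858 + 0.3903i), (0.4858 + 0.3903i))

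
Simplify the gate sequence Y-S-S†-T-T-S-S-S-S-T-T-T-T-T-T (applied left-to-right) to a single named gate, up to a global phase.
Y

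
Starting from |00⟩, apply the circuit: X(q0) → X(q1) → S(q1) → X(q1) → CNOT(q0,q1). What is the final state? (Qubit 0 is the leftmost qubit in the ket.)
i|11⟩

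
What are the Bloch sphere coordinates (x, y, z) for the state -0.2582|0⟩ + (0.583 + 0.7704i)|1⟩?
(-0.3011, -0.3978, -0.8667)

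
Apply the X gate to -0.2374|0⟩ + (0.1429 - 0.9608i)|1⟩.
(0.1429 - 0.9608i)|0⟩ - 0.2374|1⟩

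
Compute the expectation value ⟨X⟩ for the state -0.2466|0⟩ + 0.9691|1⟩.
-0.478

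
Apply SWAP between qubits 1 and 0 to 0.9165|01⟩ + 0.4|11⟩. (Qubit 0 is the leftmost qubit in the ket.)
0.9165|10⟩ + 0.4|11⟩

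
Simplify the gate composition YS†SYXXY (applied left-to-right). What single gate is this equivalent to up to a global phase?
Y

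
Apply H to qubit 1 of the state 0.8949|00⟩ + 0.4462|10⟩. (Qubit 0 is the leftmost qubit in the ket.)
0.6328|00⟩ + 0.6328|01⟩ + 0.3155|10⟩ + 0.3155|11⟩

H on qubit 1 mixes each pair of kets that differ only in qubit 1: amplitudes (a, b) of (|…0…⟩, |…1…⟩) become ((a + b)/√2, (a − b)/√2). Kets absent from the input have amplitude 0.
(|00⟩, |01⟩): (a, b) = (0.8949, 0) → (0.6328, 0.6328)
(|10⟩, |11⟩): (a, b) = (0.4462, 0) → (0.3155, 0.3155)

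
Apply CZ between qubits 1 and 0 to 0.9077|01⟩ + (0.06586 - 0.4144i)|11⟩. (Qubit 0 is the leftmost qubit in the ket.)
0.9077|01⟩ + (-0.06586 + 0.4144i)|11⟩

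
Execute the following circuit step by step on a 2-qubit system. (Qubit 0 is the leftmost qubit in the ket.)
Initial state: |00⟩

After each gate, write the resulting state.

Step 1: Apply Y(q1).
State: i|01⟩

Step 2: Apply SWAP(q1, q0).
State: i|10⟩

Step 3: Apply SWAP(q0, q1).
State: i|01⟩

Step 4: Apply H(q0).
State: (1/√2)i|01⟩ + (1/√2)i|11⟩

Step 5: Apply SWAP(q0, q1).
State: (1/√2)i|10⟩ + (1/√2)i|11⟩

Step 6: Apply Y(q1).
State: 1/√2|10⟩ - 1/√2|11⟩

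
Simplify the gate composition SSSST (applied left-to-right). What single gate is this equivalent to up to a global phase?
T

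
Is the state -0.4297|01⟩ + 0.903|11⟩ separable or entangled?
Separable

Writing the state as a|00⟩ + b|01⟩ + c|10⟩ + d|11⟩, it is a product state iff ad − bc = 0.
Here (a, b, c, d) = (0, -0.4297, 0, 0.903): ad − bc = (0)(0.903) − (-0.4297)(0) = 0, so the state is separable.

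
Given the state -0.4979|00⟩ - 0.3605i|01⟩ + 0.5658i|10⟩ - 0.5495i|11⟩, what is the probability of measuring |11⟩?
0.302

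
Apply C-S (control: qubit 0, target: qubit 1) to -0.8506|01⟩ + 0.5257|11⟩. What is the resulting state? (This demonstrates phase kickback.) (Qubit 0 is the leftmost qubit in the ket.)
-0.8506|01⟩ + 0.5257i|11⟩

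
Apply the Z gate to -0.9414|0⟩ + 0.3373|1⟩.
-0.9414|0⟩ - 0.3373|1⟩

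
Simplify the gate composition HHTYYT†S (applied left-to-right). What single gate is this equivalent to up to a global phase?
S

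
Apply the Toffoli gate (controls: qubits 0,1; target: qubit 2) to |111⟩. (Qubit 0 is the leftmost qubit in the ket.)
|110⟩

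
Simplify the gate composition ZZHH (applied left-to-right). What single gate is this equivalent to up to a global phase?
I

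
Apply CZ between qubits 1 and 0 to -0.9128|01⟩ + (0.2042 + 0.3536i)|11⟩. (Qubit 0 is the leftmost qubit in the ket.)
-0.9128|01⟩ + (-0.2042 - 0.3536i)|11⟩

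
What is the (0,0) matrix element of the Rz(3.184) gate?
(-0.0212 - 0.9998i)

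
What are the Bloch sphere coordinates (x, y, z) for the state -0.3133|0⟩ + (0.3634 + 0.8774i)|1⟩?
(-0.2277, -0.5498, -0.8037)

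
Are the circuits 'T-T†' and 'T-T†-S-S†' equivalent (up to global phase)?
Yes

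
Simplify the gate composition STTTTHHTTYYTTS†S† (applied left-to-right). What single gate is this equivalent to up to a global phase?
S†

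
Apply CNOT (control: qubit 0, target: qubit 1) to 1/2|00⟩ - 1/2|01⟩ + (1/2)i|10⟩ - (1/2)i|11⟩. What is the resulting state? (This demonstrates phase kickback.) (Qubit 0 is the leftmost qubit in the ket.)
1/2|00⟩ - 1/2|01⟩ - (1/2)i|10⟩ + (1/2)i|11⟩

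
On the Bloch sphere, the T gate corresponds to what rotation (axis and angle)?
Rotation by π/4 around the z-axis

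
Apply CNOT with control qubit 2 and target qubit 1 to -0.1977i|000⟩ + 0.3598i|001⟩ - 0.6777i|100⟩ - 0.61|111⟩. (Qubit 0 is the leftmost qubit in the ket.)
-0.1977i|000⟩ + 0.3598i|011⟩ - 0.6777i|100⟩ - 0.61|101⟩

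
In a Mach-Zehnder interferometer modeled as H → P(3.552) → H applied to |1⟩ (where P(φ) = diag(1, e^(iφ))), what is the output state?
(0.9585 + 0.1995i)|0⟩ + (0.04152 - 0.1995i)|1⟩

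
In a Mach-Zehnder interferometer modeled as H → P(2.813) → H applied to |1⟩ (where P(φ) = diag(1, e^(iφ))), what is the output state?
(0.9732 - 0.1614i)|0⟩ + (0.02675 + 0.1614i)|1⟩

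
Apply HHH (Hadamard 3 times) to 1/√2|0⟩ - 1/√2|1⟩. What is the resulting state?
|1⟩

H² = I, so H^3 = H: a single Hadamard. With (a, b) = (1/√2, -1/√2), H gives ((a + b)/√2, (a − b)/√2) = (0, 1).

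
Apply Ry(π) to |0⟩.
|1⟩

Ry(π) = [[cos(θ/2), −sin(θ/2)], [sin(θ/2), cos(θ/2)]]; θ = π, cos(θ/2) ≈ 0, sin(θ/2) ≈ 1.
With a = amp(|0⟩) = 1 and b = amp(|1⟩) = 0:
new amp(|0⟩) = (-1)·b = 0
new amp(|1⟩) = (1)·a = 1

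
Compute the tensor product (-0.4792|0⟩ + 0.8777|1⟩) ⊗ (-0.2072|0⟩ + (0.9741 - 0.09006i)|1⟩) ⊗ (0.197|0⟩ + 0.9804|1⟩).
0.01956|000⟩ + 0.09734|001⟩ + (-0.09196 + 0.008502i)|010⟩ + (-0.4576 + 0.04231i)|011⟩ - 0.03583|100⟩ - 0.1783|101⟩ + (0.1684 - 0.01557i)|110⟩ + (0.8382 - 0.0775i)|111⟩

amp(|b₁b₂…⟩) = product of the factor amplitudes for bits b₁, b₂, …; only kets whose every factor amplitude is nonzero survive.
|000⟩: (-0.4792)(-0.2072)(0.197) = 0.01956
|001⟩: (-0.4792)(-0.2072)(0.9804) = 0.09734
|010⟩: (-0.4792)(0.9741 - 0.09006i)(0.197) = (-0.09196 + 0.008502i)
|011⟩: (-0.4792)(0.9741 - 0.09006i)(0.9804) = (-0.4576 + 0.04231i)
|100⟩: (0.8777)(-0.2072)(0.197) = -0.03583
|101⟩: (0.8777)(-0.2072)(0.9804) = -0.1783
|110⟩: (0.8777)(0.9741 - 0.09006i)(0.197) = (0.1684 - 0.01557i)
|111⟩: (0.8777)(0.9741 - 0.09006i)(0.9804) = (0.8382 - 0.0775i)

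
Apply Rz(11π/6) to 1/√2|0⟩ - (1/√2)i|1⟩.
(-0.683 - 0.183i)|0⟩ + (0.183 + 0.683i)|1⟩

Rz(11π/6) = [[e^(−iθ/2), 0], [0, e^(iθ/2)]] with e^(±iθ/2) = cos(θ/2) ± i·sin(θ/2); θ = 11π/6, cos(θ/2) ≈ -0.965926, sin(θ/2) ≈ 0.258819.
With a = amp(|0⟩) = 1/√2 and b = amp(|1⟩) = -(1/√2)i:
new amp(|0⟩) = (-0.965926 - 0.258819i)·a = (-0.683 - 0.183i)
new amp(|1⟩) = (-0.965926 + 0.258819i)·b = (0.183 + 0.683i)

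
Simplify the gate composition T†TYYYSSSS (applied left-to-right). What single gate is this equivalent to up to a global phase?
Y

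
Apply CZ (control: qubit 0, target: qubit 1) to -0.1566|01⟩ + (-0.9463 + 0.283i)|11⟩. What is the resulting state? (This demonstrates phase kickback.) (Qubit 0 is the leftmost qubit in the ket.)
-0.1566|01⟩ + (0.9463 - 0.283i)|11⟩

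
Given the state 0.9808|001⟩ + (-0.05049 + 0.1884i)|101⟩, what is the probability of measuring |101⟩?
0.03804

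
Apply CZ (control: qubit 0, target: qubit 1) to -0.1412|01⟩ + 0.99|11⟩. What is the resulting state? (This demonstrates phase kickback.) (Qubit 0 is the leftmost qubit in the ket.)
-0.1412|01⟩ - 0.99|11⟩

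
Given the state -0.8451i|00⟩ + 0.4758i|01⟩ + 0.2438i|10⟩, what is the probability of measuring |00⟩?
0.7142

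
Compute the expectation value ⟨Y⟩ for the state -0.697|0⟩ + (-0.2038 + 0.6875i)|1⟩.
-0.9584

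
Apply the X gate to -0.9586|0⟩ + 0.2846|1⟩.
0.2846|0⟩ - 0.9586|1⟩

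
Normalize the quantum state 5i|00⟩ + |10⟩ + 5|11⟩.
0.7001i|00⟩ + 0.14|10⟩ + 0.7001|11⟩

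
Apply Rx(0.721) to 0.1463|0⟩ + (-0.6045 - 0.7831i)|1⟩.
(-0.1393 + 0.2132i)|0⟩ + (-0.5656 - 0.7844i)|1⟩

Rx(0.721) = [[cos(θ/2), −i·sin(θ/2)], [−i·sin(θ/2), cos(θ/2)]]; θ = 0.721, cos(θ/2) ≈ 0.935721, sin(θ/2) ≈ 0.352742.
With a = amp(|0⟩) = 0.1463 and b = amp(|1⟩) = (-0.6045 - 0.7831i):
new amp(|0⟩) = (0.935721)·a + (-0.352742i)·b = (-0.1393 + 0.2132i)
new amp(|1⟩) = (-0.352742i)·a + (0.935721)·b = (-0.5656 - 0.7844i)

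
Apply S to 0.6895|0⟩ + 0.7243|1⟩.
0.6895|0⟩ + 0.7243i|1⟩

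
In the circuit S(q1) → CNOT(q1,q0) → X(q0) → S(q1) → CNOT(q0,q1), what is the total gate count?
5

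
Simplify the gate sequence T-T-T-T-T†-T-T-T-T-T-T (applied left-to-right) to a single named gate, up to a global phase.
T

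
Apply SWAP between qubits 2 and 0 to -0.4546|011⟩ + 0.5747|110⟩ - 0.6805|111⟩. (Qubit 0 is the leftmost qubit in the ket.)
0.5747|011⟩ - 0.4546|110⟩ - 0.6805|111⟩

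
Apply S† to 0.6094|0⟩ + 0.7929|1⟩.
0.6094|0⟩ - 0.7929i|1⟩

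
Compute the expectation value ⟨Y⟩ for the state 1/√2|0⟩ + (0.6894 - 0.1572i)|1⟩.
-0.2223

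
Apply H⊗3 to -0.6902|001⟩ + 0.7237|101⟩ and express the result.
0.01184|000⟩ - 0.01184|001⟩ + 0.01184|010⟩ - 0.01184|011⟩ - 0.4999|100⟩ + 0.4999|101⟩ - 0.4999|110⟩ + 0.4999|111⟩

H⊗3 gives amp(|y⟩) = (1/2√2) Σ_x (−1)^(x·y) amp(|x⟩), where x·y is the number of positions in which both x and y have a 1.
|000⟩: (-0.6902 + 0.7237)/(2√2) = 0.01184
|001⟩: (0.6902 - 0.7237)/(2√2) = -0.01184
|010⟩: (-0.6902 + 0.7237)/(2√2) = 0.01184
|011⟩: (0.6902 - 0.7237)/(2√2) = -0.01184
|100⟩: (-0.6902 - 0.7237)/(2√2) = -0.4999
|101⟩: (0.6902 + 0.7237)/(2√2) = 0.4999
|110⟩: (-0.6902 - 0.7237)/(2√2) = -0.4999
|111⟩: (0.6902 + 0.7237)/(2√2) = 0.4999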